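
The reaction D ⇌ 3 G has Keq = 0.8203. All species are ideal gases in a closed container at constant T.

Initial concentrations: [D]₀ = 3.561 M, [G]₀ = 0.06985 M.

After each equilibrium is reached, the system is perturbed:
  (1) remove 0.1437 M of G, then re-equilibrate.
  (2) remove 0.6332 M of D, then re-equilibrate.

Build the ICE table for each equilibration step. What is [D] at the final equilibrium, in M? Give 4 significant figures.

[D]_eq = 2.481 M

Q₀ = 9.5703e-05 vs Keq = 0.8203 ⇒ Q<K, forward
Step 1:
                   D          G
  I            3.561    0.06985
  C          -0.4331      1.299
  E            3.128      1.369
  solve Keq expr → x = 0.4331; check Q = 0.8203
Then remove 0.1437 M of G.
Step 2:
                   D          G
  I            3.128      1.225
  C         -0.04567      0.137
  E            3.082      1.362
  solve Keq expr → x = 0.04567; check Q = 0.8203
Then remove 0.6332 M of D.
Step 3:
                   D          G
  I            2.449      1.362
  C           0.0317    -0.0951
  E            2.481      1.267
  solve Keq expr → x = -0.0317; check Q = 0.8203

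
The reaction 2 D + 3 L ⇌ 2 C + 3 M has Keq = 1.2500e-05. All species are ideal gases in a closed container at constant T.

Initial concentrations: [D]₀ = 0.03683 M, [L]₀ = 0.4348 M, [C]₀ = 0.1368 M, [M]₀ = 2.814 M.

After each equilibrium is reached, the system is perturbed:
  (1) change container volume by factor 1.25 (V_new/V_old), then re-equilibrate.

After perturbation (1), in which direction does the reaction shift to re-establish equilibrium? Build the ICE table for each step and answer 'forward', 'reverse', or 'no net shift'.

Q₀ = 3740 vs Keq = 1.2500e-05 ⇒ Q>K, reverse
Step 1:
                    D           L           C           M
  I           0.03683      0.4348      0.1368       2.814
  C            0.1367      0.2051     -0.1367     -0.2051
  E            0.1736      0.6399  7.4535e-05       2.609
  solve Keq expr → x = -0.06836; check Q = 1.2500e-05
Then change container volume by factor 1.25 (V_new/V_old).
Step 2:
                    D           L           C           M
  I            0.1388      0.5119  5.9628e-05       2.087
  C                 0           0           0           0
  E            0.1388      0.5119  5.9628e-05       2.087
  solve Keq expr → x = 0; check Q = 1.2500e-05

Direction: no net shift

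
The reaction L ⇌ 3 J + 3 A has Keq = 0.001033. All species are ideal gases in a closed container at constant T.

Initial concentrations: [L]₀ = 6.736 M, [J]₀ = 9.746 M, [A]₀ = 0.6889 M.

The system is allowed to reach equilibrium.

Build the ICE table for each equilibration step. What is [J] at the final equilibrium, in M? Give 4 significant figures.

Q₀ = 44.93 vs Keq = 0.001033 ⇒ Q>K, reverse
Step 1:
                   L          J          A
  init         6.736      9.746     0.6889
  Δ           0.2225    -0.6676    -0.6676
  eq           6.959      9.078    0.02126
  solve Keq expr → x = -0.2225; check Q = 0.001033

[J]_eq = 9.078 M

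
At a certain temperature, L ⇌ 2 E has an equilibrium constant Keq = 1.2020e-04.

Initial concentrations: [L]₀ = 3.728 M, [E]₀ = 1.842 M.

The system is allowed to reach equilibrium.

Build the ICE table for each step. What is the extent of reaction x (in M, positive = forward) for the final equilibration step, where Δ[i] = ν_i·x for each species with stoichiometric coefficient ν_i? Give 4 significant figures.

Q₀ = 0.9101 vs Keq = 1.2020e-04 ⇒ Q>K, reverse
Step 1:
                    L           E
  Initial       3.728       1.842
  Change       0.9092      -1.818
  Equil         4.637     0.02361
  solve Keq expr → x = -0.9092; check Q = 1.2020e-04

x = -0.9092 M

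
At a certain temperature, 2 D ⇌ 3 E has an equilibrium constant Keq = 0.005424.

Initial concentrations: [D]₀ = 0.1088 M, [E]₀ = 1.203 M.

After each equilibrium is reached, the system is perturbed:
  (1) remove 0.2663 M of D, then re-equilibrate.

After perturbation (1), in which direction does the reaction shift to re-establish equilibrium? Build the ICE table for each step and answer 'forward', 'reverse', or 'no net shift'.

Direction: reverse

Q₀ = 147.1 vs Keq = 0.005424 ⇒ Q>K, reverse
Step 1:
                   D          E
  I           0.1088      1.203
  C           0.7003      -1.05
  E           0.8091     0.1526
  solve Keq expr → x = -0.3501; check Q = 0.005424
Then remove 0.2663 M of D.
Step 2:
                   D          E
  I           0.5428     0.1526
  C           0.0217   -0.03255
  E           0.5645       0.12
  solve Keq expr → x = -0.01085; check Q = 0.005424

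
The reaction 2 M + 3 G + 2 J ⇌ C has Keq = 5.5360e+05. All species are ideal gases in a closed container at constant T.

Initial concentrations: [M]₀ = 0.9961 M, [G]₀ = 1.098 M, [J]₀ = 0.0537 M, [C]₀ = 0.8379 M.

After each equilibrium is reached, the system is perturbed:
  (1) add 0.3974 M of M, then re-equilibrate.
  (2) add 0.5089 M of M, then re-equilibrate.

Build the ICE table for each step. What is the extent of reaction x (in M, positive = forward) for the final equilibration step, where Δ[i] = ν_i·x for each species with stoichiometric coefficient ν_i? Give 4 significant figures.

Q₀ = 221.2 vs Keq = 5.5360e+05 ⇒ Q<K, forward
Step 1:
                    M           G           J           C
  I            0.9961       1.098      0.0537      0.8379
  C          -0.05241    -0.07862    -0.05241     0.02621
  E            0.9437       1.019    0.001286      0.8641
  solve Keq expr → x = 0.02621; check Q = 5.5360e+05
Then add 0.3974 M of M.
Step 2:
                    M           G           J           C
  I             1.341       1.019    0.001286      0.8641
  C       -3.8006e-04 -5.7009e-04 -3.8006e-04  1.9003e-04
  E             1.341       1.019  9.0628e-04      0.8643
  solve Keq expr → x = 1.9003e-04; check Q = 5.5360e+05
Then add 0.5089 M of M.
Step 3:
                    M           G           J           C
  I              1.85       1.019  9.0628e-04      0.8643
  C       -2.4886e-04 -3.7328e-04 -2.4886e-04  1.2443e-04
  E             1.849       1.018  6.5742e-04      0.8644
  solve Keq expr → x = 1.2443e-04; check Q = 5.5360e+05

x = 1.2443e-04 M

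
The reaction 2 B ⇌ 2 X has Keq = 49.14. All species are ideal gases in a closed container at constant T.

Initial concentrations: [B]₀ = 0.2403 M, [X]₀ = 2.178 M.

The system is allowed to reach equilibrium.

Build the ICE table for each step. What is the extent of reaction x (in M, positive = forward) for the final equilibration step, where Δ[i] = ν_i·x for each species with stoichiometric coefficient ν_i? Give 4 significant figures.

x = -0.03081 M

Q₀ = 82.15 vs Keq = 49.14 ⇒ Q>K, reverse
Step 1:
                   B          X
  I           0.2403      2.178
  C          0.06161   -0.06161
  E           0.3019      2.116
  solve Keq expr → x = -0.03081; check Q = 49.14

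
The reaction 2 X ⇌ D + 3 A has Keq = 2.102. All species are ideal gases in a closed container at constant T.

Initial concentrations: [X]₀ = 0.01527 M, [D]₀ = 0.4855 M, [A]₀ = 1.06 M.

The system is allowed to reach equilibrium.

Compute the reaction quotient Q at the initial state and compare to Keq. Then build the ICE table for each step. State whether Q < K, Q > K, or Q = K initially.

Q₀ = 2480; Q > K (proceeds reverse)

Q₀ = 2480 vs Keq = 2.102 ⇒ Q>K, reverse
Step 1:
                  X         D         A
  init      0.01527    0.4855      1.06
  Δ          0.2344   -0.1172   -0.3515
  eq         0.2496    0.3683    0.7085
  solve Keq expr → x = -0.1172; check Q = 2.102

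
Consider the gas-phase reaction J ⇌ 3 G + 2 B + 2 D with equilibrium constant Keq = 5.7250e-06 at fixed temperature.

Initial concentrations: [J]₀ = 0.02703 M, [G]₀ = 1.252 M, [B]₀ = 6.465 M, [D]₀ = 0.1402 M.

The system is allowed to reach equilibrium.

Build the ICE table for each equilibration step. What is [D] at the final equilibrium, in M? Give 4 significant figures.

Q₀ = 59.65 vs Keq = 5.7250e-06 ⇒ Q>K, reverse
Step 1:
                   J          G          B          D
  I          0.02703      1.252      6.465     0.1402
  C          0.07004    -0.2101    -0.1401    -0.1401
  E          0.09707      1.042      6.325 1.1083e-04
  solve Keq expr → x = -0.07004; check Q = 5.7250e-06

[D]_eq = 1.1083e-04 M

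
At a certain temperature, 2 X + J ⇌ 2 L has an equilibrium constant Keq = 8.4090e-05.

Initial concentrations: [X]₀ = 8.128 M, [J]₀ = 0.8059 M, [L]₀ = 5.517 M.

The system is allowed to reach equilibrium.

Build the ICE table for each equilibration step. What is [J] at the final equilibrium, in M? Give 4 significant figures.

[J]_eq = 3.45 M

Q₀ = 0.5717 vs Keq = 8.4090e-05 ⇒ Q>K, reverse
Step 1:
                    X           J           L
  I             8.128      0.8059       5.517
  C             5.288       2.644      -5.288
  E             13.42        3.45      0.2285
  solve Keq expr → x = -2.644; check Q = 8.4090e-05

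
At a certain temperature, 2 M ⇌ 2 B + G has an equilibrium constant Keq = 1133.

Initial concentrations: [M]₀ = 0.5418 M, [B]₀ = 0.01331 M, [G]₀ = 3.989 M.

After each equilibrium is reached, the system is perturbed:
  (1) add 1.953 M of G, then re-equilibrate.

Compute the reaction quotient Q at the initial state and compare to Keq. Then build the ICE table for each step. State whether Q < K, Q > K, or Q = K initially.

Q₀ = 0.002407 vs Keq = 1133 ⇒ Q<K, forward
Step 1:
                   M          B          G
  Initial     0.5418    0.01331      3.989
  Change     -0.5098     0.5098     0.2549
  Equil      0.03201     0.5231      4.244
  solve Keq expr → x = 0.2549; check Q = 1133
Then add 1.953 M of G.
Step 2:
                   M          B          G
  Initial    0.03201     0.5231      6.197
  Change    0.006203  -0.006203  -0.003102
  Equil      0.03822     0.5169      6.194
  solve Keq expr → x = -0.003102; check Q = 1133

Q₀ = 0.002407; Q < K (proceeds forward)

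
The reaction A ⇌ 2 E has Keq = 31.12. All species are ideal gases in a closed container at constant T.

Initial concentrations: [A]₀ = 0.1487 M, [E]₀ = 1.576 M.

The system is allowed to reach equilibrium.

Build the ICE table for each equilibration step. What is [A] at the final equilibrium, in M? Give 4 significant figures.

[A]_eq = 0.09176 M

Q₀ = 16.7 vs Keq = 31.12 ⇒ Q<K, forward
Step 1:
                   A          E
  init        0.1487      1.576
  Δ         -0.05694     0.1139
  eq         0.09176       1.69
  solve Keq expr → x = 0.05694; check Q = 31.12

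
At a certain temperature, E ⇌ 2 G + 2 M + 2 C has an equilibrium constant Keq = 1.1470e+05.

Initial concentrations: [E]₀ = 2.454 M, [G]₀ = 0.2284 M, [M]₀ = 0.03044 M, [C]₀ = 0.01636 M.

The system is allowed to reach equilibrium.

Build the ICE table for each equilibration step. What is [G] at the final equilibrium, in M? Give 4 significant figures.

Q₀ = 5.2720e-09 vs Keq = 1.1470e+05 ⇒ Q<K, forward
Step 1:
                    E           G           M           C
  Initial       2.454      0.2284     0.03044     0.01636
  Change       -2.349       4.698       4.698       4.698
  Equil        0.1051       4.926       4.728       4.714
  solve Keq expr → x = 2.349; check Q = 1.1470e+05

[G]_eq = 4.926 M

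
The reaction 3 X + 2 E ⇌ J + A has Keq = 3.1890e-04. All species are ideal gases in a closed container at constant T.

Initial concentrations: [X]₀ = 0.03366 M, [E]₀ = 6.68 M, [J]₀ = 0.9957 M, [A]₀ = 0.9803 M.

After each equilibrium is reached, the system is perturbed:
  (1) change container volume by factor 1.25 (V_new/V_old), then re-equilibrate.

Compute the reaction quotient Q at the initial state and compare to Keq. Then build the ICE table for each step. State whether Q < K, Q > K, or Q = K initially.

Q₀ = 573.6 vs Keq = 3.1890e-04 ⇒ Q>K, reverse
Step 1:
                   X          E          J          A
  init       0.03366       6.68     0.9957     0.9803
  Δ            1.859      1.239    -0.6197    -0.6197
  eq           1.893      7.919      0.376     0.3606
  solve Keq expr → x = -0.6197; check Q = 3.1890e-04
Then change container volume by factor 1.25 (V_new/V_old).
Step 2:
                   X          E          J          A
  init         1.514      6.335     0.3008     0.2885
  Δ           0.1463    0.09755   -0.04878   -0.04878
  eq            1.66      6.433      0.252     0.2397
  solve Keq expr → x = -0.04878; check Q = 3.1890e-04

Q₀ = 573.6; Q > K (proceeds reverse)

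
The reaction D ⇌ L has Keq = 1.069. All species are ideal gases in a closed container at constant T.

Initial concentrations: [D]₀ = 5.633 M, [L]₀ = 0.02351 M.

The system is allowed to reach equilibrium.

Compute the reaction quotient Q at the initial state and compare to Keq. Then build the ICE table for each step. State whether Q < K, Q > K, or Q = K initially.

Q₀ = 0.004174 vs Keq = 1.069 ⇒ Q<K, forward
Step 1:
                   D          L
  Initial      5.633    0.02351
  Change      -2.899      2.899
  Equil        2.734      2.923
  solve Keq expr → x = 2.899; check Q = 1.069

Q₀ = 0.004174; Q < K (proceeds forward)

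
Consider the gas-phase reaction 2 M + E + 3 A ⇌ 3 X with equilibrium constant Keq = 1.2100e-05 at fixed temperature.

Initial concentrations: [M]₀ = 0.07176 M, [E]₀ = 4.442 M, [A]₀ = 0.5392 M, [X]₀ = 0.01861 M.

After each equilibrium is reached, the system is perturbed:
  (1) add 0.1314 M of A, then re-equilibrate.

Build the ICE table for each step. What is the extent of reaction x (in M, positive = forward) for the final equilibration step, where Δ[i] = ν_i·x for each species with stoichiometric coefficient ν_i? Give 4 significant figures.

x = 3.0080e-04 M

Q₀ = 0.001797 vs Keq = 1.2100e-05 ⇒ Q>K, reverse
Step 1:
                   M          E          A          X
  Initial    0.07176      4.442     0.5392    0.01861
  Change    0.009785   0.004893    0.01468   -0.01468
  Equil      0.08155      4.447     0.5539   0.003932
  solve Keq expr → x = -0.004893; check Q = 1.2100e-05
Then add 0.1314 M of A.
Step 2:
                   M          E          A          X
  Initial    0.08155      4.447     0.6853   0.003932
  Change  -6.0160e-04 -3.0080e-04 -9.0240e-04 9.0240e-04
  Equil      0.08094      4.447     0.6844   0.004835
  solve Keq expr → x = 3.0080e-04; check Q = 1.2100e-05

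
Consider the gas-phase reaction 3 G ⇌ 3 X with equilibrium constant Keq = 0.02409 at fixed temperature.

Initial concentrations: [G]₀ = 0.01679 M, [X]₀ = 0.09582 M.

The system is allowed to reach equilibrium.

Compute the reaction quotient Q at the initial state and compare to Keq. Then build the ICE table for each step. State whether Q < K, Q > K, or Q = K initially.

Q₀ = 185.9 vs Keq = 0.02409 ⇒ Q>K, reverse
Step 1:
                  G         X
  init      0.01679   0.09582
  Δ         0.07059  -0.07059
  eq        0.08738   0.02523
  solve Keq expr → x = -0.02353; check Q = 0.02409

Q₀ = 185.9; Q > K (proceeds reverse)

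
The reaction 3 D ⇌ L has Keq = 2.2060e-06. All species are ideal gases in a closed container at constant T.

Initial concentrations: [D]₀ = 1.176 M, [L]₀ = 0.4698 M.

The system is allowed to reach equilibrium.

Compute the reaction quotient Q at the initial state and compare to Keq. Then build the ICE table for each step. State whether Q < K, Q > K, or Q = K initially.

Q₀ = 0.2889; Q > K (proceeds reverse)

Q₀ = 0.2889 vs Keq = 2.2060e-06 ⇒ Q>K, reverse
Step 1:
                    D           L
  Initial       1.176      0.4698
  Change        1.409     -0.4698
  Equil         2.585  3.8118e-05
  solve Keq expr → x = -0.4698; check Q = 2.2060e-06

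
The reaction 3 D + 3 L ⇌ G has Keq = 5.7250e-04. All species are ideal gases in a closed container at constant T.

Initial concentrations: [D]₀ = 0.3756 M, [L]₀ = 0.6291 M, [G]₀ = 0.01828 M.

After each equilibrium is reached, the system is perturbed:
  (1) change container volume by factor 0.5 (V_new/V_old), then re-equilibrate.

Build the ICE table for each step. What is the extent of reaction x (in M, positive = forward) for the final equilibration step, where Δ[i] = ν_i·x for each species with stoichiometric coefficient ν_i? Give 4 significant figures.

Q₀ = 1.386 vs Keq = 5.7250e-04 ⇒ Q>K, reverse
Step 1:
                    D           L           G
  I            0.3756      0.6291     0.01828
  C            0.0548      0.0548    -0.01827
  E            0.4304      0.6839  1.4600e-05
  solve Keq expr → x = -0.01827; check Q = 5.7250e-04
Then change container volume by factor 0.5 (V_new/V_old).
Step 2:
                    D           L           G
  I            0.8608       1.368  2.9200e-05
  C         -0.002673   -0.002673  8.9110e-04
  E            0.8581       1.365  9.2030e-04
  solve Keq expr → x = 8.9110e-04; check Q = 5.7250e-04

x = 8.9110e-04 M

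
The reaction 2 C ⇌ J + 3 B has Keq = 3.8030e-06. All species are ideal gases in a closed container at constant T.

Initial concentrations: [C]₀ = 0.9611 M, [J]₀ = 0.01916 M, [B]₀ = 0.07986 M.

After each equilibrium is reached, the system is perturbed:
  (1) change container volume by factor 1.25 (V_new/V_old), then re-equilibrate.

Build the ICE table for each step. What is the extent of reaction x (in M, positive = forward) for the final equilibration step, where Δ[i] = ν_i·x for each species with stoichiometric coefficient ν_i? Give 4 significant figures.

x = 0.001736 M

Q₀ = 1.0564e-05 vs Keq = 3.8030e-06 ⇒ Q>K, reverse
Step 1:
                    C           J           B
  Initial      0.9611     0.01916     0.07986
  Change      0.01069   -0.005346    -0.01604
  Equil        0.9718     0.01381     0.06382
  solve Keq expr → x = -0.005346; check Q = 3.8030e-06
Then change container volume by factor 1.25 (V_new/V_old).
Step 2:
                    C           J           B
  Initial      0.7774     0.01105     0.05106
  Change    -0.003472    0.001736    0.005209
  Equil         0.774     0.01279     0.05627
  solve Keq expr → x = 0.001736; check Q = 3.8030e-06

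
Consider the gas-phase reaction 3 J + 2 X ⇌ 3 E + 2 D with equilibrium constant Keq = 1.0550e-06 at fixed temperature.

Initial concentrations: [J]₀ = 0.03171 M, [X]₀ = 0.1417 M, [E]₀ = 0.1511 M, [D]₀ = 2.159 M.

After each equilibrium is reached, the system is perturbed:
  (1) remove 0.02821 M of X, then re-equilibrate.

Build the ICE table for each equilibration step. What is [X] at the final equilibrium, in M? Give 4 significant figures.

[X]_eq = 0.2139 M

Q₀ = 2.5117e+04 vs Keq = 1.0550e-06 ⇒ Q>K, reverse
Step 1:
                    J           X           E           D
  I           0.03171      0.1417      0.1511       2.159
  C            0.1507      0.1004     -0.1507     -0.1004
  E            0.1824      0.2421  4.4568e-04       2.059
  solve Keq expr → x = -0.05022; check Q = 1.0550e-06
Then remove 0.02821 M of X.
Step 2:
                    J           X           E           D
  I            0.1824      0.2139  4.4568e-04       2.059
  C        3.5213e-05  2.3475e-05 -3.5213e-05 -2.3475e-05
  E            0.1824      0.2139  4.1046e-04       2.059
  solve Keq expr → x = -1.1738e-05; check Q = 1.0550e-06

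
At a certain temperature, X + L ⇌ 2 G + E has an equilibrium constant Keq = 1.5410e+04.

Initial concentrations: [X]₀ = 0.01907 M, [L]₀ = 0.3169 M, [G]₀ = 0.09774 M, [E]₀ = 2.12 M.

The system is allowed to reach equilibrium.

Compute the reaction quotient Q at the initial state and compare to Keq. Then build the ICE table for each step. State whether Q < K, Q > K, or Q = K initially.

Q₀ = 3.351 vs Keq = 1.5410e+04 ⇒ Q<K, forward
Step 1:
                    X           L           G           E
  I           0.01907      0.3169     0.09774        2.12
  C          -0.01906    -0.01906     0.03812     0.01906
  E        8.6028e-06      0.2978      0.1359       2.139
  solve Keq expr → x = 0.01906; check Q = 1.5410e+04

Q₀ = 3.351; Q < K (proceeds forward)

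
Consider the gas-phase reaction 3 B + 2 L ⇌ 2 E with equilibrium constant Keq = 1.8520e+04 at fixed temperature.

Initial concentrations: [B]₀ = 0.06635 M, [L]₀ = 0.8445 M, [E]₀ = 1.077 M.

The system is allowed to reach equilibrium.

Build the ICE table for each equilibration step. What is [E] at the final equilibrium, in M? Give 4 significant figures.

[E]_eq = 1.091 M

Q₀ = 5568 vs Keq = 1.8520e+04 ⇒ Q<K, forward
Step 1:
                    B           L           E
  Initial     0.06635      0.8445       1.077
  Change     -0.02101    -0.01401     0.01401
  Equil       0.04534      0.8305       1.091
  solve Keq expr → x = 0.007004; check Q = 1.8520e+04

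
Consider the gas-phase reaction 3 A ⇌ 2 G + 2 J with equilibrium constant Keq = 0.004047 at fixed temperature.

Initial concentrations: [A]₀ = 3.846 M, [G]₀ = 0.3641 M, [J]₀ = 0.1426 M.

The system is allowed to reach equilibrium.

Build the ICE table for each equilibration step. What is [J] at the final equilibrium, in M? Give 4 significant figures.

[J]_eq = 0.5149 M

Q₀ = 4.7386e-05 vs Keq = 0.004047 ⇒ Q<K, forward
Step 1:
                    A           G           J
  Initial       3.846      0.3641      0.1426
  Change      -0.5585      0.3723      0.3723
  Equil         3.288      0.7364      0.5149
  solve Keq expr → x = 0.1862; check Q = 0.004047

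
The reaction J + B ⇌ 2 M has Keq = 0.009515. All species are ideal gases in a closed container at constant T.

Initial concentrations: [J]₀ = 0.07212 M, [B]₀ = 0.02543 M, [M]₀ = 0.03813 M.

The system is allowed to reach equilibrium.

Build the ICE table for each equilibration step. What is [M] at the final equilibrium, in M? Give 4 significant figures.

Q₀ = 0.7927 vs Keq = 0.009515 ⇒ Q>K, reverse
Step 1:
                    J           B           M
  I           0.07212     0.02543     0.03813
  C           0.01611     0.01611    -0.03222
  E           0.08823     0.04154    0.005906
  solve Keq expr → x = -0.01611; check Q = 0.009515

[M]_eq = 0.005906 M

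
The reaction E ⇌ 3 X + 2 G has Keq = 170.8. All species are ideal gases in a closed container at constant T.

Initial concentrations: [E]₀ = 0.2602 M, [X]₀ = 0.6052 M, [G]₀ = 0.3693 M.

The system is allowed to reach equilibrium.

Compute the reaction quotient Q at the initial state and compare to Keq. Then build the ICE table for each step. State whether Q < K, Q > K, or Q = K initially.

Q₀ = 0.1162; Q < K (proceeds forward)

Q₀ = 0.1162 vs Keq = 170.8 ⇒ Q<K, forward
Step 1:
                    E           X           G
  init         0.2602      0.6052      0.3693
  Δ           -0.2493      0.7478      0.4986
  eq          0.01092       1.353      0.8679
  solve Keq expr → x = 0.2493; check Q = 170.8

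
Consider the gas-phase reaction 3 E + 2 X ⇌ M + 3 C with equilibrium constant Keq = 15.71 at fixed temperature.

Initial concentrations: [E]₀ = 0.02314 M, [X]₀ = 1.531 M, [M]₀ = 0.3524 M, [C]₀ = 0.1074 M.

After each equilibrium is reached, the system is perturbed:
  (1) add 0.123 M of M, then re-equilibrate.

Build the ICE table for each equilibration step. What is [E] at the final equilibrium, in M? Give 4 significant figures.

Q₀ = 15.03 vs Keq = 15.71 ⇒ Q<K, forward
Step 1:
                    E           X           M           C
  I           0.02314       1.531      0.3524      0.1074
  C       -2.7561e-04 -1.8374e-04  9.1870e-05  2.7561e-04
  E           0.02286       1.531      0.3525      0.1077
  solve Keq expr → x = 9.1870e-05; check Q = 15.71
Then add 0.123 M of M.
Step 2:
                    E           X           M           C
  I           0.02286       1.531      0.4755      0.1077
  C          0.001923    0.001282 -6.4094e-04   -0.001923
  E           0.02479       1.532      0.4749      0.1058
  solve Keq expr → x = -6.4094e-04; check Q = 15.71

[E]_eq = 0.02479 M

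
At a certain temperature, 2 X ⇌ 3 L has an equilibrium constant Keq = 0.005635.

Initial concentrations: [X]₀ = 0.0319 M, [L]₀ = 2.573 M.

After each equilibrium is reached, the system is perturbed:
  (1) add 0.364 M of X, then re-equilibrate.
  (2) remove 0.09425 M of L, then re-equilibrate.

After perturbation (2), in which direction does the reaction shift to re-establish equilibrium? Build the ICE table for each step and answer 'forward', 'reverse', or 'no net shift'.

Direction: forward

Q₀ = 1.6739e+04 vs Keq = 0.005635 ⇒ Q>K, reverse
Step 1:
                   X          L
  init        0.0319      2.573
  Δ            1.554     -2.331
  eq           1.586      0.242
  solve Keq expr → x = -0.777; check Q = 0.005635
Then add 0.364 M of X.
Step 2:
                   X          L
  init          1.95      0.242
  Δ         -0.02241    0.03361
  eq           1.927     0.2756
  solve Keq expr → x = 0.0112; check Q = 0.005635
Then remove 0.09425 M of L.
Step 3:
                   X          L
  init         1.927     0.1814
  Δ         -0.05906    0.08859
  eq           1.868     0.2699
  solve Keq expr → x = 0.02953; check Q = 0.005635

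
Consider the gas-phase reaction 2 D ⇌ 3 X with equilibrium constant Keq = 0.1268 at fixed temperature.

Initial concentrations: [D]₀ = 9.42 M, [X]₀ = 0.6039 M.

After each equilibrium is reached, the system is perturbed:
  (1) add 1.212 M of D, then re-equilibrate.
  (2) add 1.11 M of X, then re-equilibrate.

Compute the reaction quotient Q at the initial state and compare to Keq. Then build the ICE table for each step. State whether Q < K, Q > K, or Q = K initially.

Q₀ = 0.002482; Q < K (proceeds forward)

Q₀ = 0.002482 vs Keq = 0.1268 ⇒ Q<K, forward
Step 1:
                   D          X
  init          9.42     0.6039
  Δ          -0.9852      1.478
  eq           8.435      2.082
  solve Keq expr → x = 0.4926; check Q = 0.1268
Then add 1.212 M of D.
Step 2:
                   D          X
  init         9.647      2.082
  Δ          -0.1176     0.1764
  eq           9.529      2.258
  solve Keq expr → x = 0.05879; check Q = 0.1268
Then add 1.11 M of X.
Step 3:
                   D          X
  init         9.529      3.368
  Δ           0.6702     -1.005
  eq            10.2      2.363
  solve Keq expr → x = -0.3351; check Q = 0.1268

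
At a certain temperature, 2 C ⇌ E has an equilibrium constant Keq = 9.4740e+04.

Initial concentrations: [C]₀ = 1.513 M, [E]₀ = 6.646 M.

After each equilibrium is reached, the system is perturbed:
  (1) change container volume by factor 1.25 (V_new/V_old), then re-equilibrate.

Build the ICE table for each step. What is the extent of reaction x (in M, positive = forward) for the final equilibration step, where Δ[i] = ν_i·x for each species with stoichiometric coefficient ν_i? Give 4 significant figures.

Q₀ = 2.903 vs Keq = 9.4740e+04 ⇒ Q<K, forward
Step 1:
                    C           E
  Initial       1.513       6.646
  Change       -1.504      0.7521
  Equil      0.008837       7.398
  solve Keq expr → x = 0.7521; check Q = 9.4740e+04
Then change container volume by factor 1.25 (V_new/V_old).
Step 2:
                    C           E
  Initial    0.007069       5.918
  Change   8.3415e-04 -4.1708e-04
  Equil      0.007904       5.918
  solve Keq expr → x = -4.1708e-04; check Q = 9.4740e+04

x = -4.1708e-04 M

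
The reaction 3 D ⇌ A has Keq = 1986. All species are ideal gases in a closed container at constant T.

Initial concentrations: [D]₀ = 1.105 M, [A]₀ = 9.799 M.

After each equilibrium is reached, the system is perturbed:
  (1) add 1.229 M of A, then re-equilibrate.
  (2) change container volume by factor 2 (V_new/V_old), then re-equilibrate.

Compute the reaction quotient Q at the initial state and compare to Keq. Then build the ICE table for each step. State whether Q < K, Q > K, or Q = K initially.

Q₀ = 7.263 vs Keq = 1986 ⇒ Q<K, forward
Step 1:
                    D           A
  Initial       1.105       9.799
  Change       -0.933       0.311
  Equil         0.172       10.11
  solve Keq expr → x = 0.311; check Q = 1986
Then add 1.229 M of A.
Step 2:
                    D           A
  Initial       0.172       11.34
  Change     0.006694   -0.002231
  Equil        0.1787       11.34
  solve Keq expr → x = -0.002231; check Q = 1986
Then change container volume by factor 2 (V_new/V_old).
Step 3:
                    D           A
  Initial     0.08936       5.668
  Change      0.05234    -0.01745
  Equil        0.1417       5.651
  solve Keq expr → x = -0.01745; check Q = 1986

Q₀ = 7.263; Q < K (proceeds forward)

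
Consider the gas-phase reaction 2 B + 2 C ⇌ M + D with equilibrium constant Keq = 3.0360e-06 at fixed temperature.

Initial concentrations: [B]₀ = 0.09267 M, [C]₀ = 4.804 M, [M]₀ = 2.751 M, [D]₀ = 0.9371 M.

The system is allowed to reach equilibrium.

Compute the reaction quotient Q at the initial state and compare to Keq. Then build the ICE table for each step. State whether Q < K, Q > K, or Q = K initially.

Q₀ = 13.01 vs Keq = 3.0360e-06 ⇒ Q>K, reverse
Step 1:
                  B         C         M         D
  init      0.09267     4.804     2.751    0.9371
  Δ           1.874     1.874   -0.9368   -0.9368
  eq          1.966     6.678     1.814 2.8851e-04
  solve Keq expr → x = -0.9368; check Q = 3.0360e-06

Q₀ = 13.01; Q > K (proceeds reverse)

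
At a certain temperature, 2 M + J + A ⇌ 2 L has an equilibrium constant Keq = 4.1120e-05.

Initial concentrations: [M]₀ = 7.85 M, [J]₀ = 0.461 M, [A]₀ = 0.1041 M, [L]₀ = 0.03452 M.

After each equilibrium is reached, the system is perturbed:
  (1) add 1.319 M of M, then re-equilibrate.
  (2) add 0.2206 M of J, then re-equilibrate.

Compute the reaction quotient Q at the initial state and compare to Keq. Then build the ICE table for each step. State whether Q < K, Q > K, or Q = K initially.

Q₀ = 4.0295e-04; Q > K (proceeds reverse)

Q₀ = 4.0295e-04 vs Keq = 4.1120e-05 ⇒ Q>K, reverse
Step 1:
                    M           J           A           L
  init           7.85       0.461      0.1041     0.03452
  Δ           0.02273     0.01136     0.01136    -0.02273
  eq            7.873      0.4724      0.1155     0.01179
  solve Keq expr → x = -0.01136; check Q = 4.1120e-05
Then add 1.319 M of M.
Step 2:
                    M           J           A           L
  init          9.192      0.4724      0.1155     0.01179
  Δ         -0.001902 -9.5094e-04 -9.5094e-04    0.001902
  eq             9.19      0.4714      0.1145     0.01369
  solve Keq expr → x = 9.5094e-04; check Q = 4.1120e-05
Then add 0.2206 M of J.
Step 3:
                    M           J           A           L
  init           9.19       0.692      0.1145     0.01369
  Δ         -0.002775   -0.001387   -0.001387    0.002775
  eq            9.187      0.6906      0.1131     0.01647
  solve Keq expr → x = 0.001387; check Q = 4.1120e-05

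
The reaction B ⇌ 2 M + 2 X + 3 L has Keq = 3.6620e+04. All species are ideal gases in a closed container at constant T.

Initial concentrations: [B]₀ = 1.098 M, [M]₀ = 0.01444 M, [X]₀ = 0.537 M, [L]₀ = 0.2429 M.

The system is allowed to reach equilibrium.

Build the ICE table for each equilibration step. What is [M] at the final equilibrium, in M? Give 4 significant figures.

[M]_eq = 2.139 M

Q₀ = 7.8481e-07 vs Keq = 3.6620e+04 ⇒ Q<K, forward
Step 1:
                  B         M         X         L
  Initial     1.098   0.01444     0.537    0.2429
  Change     -1.062     2.125     2.125     3.187
  Equil     0.03571     2.139     2.662      3.43
  solve Keq expr → x = 1.062; check Q = 3.6620e+04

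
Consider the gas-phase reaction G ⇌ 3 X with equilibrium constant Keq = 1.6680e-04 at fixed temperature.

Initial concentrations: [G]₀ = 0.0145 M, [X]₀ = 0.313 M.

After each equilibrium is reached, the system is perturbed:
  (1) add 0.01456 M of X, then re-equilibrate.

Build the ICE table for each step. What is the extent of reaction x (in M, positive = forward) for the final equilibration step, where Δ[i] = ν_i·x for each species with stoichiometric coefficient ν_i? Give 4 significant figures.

Q₀ = 2.115 vs Keq = 1.6680e-04 ⇒ Q>K, reverse
Step 1:
                    G           X
  init         0.0145       0.313
  Δ           0.09554     -0.2866
  eq             0.11     0.02638
  solve Keq expr → x = -0.09554; check Q = 1.6680e-04
Then add 0.01456 M of X.
Step 2:
                    G           X
  init           0.11     0.04094
  Δ          0.004729    -0.01419
  eq           0.1148     0.02675
  solve Keq expr → x = -0.004729; check Q = 1.6680e-04

x = -0.004729 M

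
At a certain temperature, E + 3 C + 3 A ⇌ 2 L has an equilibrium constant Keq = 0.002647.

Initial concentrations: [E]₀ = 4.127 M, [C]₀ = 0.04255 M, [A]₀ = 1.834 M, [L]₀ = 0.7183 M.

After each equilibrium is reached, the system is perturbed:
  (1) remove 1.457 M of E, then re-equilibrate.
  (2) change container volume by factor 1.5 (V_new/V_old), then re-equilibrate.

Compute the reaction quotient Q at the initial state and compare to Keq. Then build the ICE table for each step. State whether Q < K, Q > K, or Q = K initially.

Q₀ = 263.1; Q > K (proceeds reverse)

Q₀ = 263.1 vs Keq = 0.002647 ⇒ Q>K, reverse
Step 1:
                   E          C          A          L
  init         4.127    0.04255      1.834     0.7183
  Δ           0.2272     0.6816     0.6816    -0.4544
  eq           4.354     0.7241      2.516     0.2639
  solve Keq expr → x = -0.2272; check Q = 0.002647
Then remove 1.457 M of E.
Step 2:
                   E          C          A          L
  init         2.897     0.7241      2.516     0.2639
  Δ          0.01275    0.03826    0.03826   -0.02551
  eq            2.91     0.7624      2.554     0.2384
  solve Keq expr → x = -0.01275; check Q = 0.002647
Then change container volume by factor 1.5 (V_new/V_old).
Step 3:
                   E          C          A          L
  init          1.94     0.5082      1.703     0.1589
  Δ           0.0366     0.1098     0.1098    -0.0732
  eq           1.977      0.618      1.812    0.08575
  solve Keq expr → x = -0.0366; check Q = 0.002647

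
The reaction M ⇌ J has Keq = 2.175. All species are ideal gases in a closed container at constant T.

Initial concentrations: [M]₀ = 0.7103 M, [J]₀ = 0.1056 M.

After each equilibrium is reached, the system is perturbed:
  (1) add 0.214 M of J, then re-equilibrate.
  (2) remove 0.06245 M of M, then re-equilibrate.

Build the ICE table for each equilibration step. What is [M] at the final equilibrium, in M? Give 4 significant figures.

[M]_eq = 0.3047 M

Q₀ = 0.1487 vs Keq = 2.175 ⇒ Q<K, forward
Step 1:
                    M           J
  Initial      0.7103      0.1056
  Change      -0.4533      0.4533
  Equil         0.257      0.5589
  solve Keq expr → x = 0.4533; check Q = 2.175
Then add 0.214 M of J.
Step 2:
                    M           J
  Initial       0.257      0.7729
  Change       0.0674     -0.0674
  Equil        0.3244      0.7055
  solve Keq expr → x = -0.0674; check Q = 2.175
Then remove 0.06245 M of M.
Step 3:
                    M           J
  Initial      0.2619      0.7055
  Change      0.04278    -0.04278
  Equil        0.3047      0.6627
  solve Keq expr → x = -0.04278; check Q = 2.175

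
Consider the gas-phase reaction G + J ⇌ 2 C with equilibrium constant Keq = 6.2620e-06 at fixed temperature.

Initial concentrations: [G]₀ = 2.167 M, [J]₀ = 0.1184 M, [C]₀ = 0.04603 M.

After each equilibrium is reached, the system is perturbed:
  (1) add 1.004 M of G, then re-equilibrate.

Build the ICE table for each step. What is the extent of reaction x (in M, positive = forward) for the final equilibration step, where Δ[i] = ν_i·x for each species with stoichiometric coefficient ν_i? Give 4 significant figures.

x = 1.4381e-04 M

Q₀ = 0.008258 vs Keq = 6.2620e-06 ⇒ Q>K, reverse
Step 1:
                   G          J          C
  init         2.167     0.1184    0.04603
  Δ          0.02232    0.02232   -0.04464
  eq           2.189     0.1407   0.001389
  solve Keq expr → x = -0.02232; check Q = 6.2620e-06
Then add 1.004 M of G.
Step 2:
                   G          J          C
  init         3.193     0.1407   0.001389
  Δ       -1.4381e-04 -1.4381e-04 2.8762e-04
  eq           3.193     0.1406   0.001677
  solve Keq expr → x = 1.4381e-04; check Q = 6.2620e-06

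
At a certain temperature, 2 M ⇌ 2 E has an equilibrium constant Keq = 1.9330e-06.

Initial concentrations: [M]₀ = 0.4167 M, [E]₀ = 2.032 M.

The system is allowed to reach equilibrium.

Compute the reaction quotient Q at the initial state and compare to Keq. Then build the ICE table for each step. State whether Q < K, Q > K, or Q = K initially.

Q₀ = 23.78 vs Keq = 1.9330e-06 ⇒ Q>K, reverse
Step 1:
                   M          E
  I           0.4167      2.032
  C            2.029     -2.029
  E            2.445     0.0034
  solve Keq expr → x = -1.014; check Q = 1.9330e-06

Q₀ = 23.78; Q > K (proceeds reverse)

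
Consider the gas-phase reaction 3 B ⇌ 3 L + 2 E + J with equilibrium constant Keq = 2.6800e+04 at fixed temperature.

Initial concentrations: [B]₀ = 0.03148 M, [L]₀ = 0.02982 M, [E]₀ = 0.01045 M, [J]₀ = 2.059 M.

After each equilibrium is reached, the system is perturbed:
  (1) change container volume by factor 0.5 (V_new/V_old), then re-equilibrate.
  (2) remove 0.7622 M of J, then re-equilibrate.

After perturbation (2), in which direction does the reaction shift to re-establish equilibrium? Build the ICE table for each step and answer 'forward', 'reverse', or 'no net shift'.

Direction: forward

Q₀ = 1.9112e-04 vs Keq = 2.6800e+04 ⇒ Q<K, forward
Step 1:
                  B         L         E         J
  Initial   0.03148   0.02982   0.01045     2.059
  Change   -0.03122   0.03122   0.02081   0.01041
  Equil   2.5797e-04   0.06104   0.03126     2.069
  solve Keq expr → x = 0.01041; check Q = 2.6800e+04
Then change container volume by factor 0.5 (V_new/V_old).
Step 2:
                  B         L         E         J
  Initial 5.1594e-04    0.1221   0.06253     4.139
  Change  5.0792e-04 -5.0792e-04 -3.3861e-04 -1.6931e-04
  Equil    0.001024    0.1216   0.06219     4.139
  solve Keq expr → x = -1.6931e-04; check Q = 2.6800e+04
Then remove 0.7622 M of J.
Step 3:
                  B         L         E         J
  Initial  0.001024    0.1216   0.06219     3.376
  Change  -6.6187e-05 6.6187e-05 4.4125e-05 2.2062e-05
  Equil   9.5767e-04    0.1216   0.06223     3.376
  solve Keq expr → x = 2.2062e-05; check Q = 2.6800e+04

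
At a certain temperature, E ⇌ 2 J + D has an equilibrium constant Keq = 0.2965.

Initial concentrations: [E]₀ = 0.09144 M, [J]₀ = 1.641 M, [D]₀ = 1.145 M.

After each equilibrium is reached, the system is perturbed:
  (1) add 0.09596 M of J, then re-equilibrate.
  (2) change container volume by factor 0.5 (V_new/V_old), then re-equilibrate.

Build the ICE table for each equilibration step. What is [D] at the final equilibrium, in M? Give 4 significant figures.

[D]_eq = 0.9099 M

Q₀ = 33.72 vs Keq = 0.2965 ⇒ Q>K, reverse
Step 1:
                    E           J           D
  init        0.09144       1.641       1.145
  Δ            0.5416      -1.083     -0.5416
  eq           0.6331      0.5578      0.6034
  solve Keq expr → x = -0.5416; check Q = 0.2965
Then add 0.09596 M of J.
Step 2:
                    E           J           D
  init         0.6331      0.6537      0.6034
  Δ           0.03276    -0.06552    -0.03276
  eq           0.6658      0.5882      0.5706
  solve Keq expr → x = -0.03276; check Q = 0.2965
Then change container volume by factor 0.5 (V_new/V_old).
Step 3:
                    E           J           D
  init          1.332       1.176       1.141
  Δ            0.2314     -0.4627     -0.2314
  eq            1.563      0.7137      0.9099
  solve Keq expr → x = -0.2314; check Q = 0.2965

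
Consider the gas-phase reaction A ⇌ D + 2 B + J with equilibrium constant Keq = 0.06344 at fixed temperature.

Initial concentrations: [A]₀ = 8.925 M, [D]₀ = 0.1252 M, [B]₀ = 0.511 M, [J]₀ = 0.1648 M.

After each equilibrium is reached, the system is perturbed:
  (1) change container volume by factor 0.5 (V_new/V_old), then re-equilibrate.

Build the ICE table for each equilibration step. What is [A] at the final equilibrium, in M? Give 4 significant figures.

Q₀ = 6.0366e-04 vs Keq = 0.06344 ⇒ Q<K, forward
Step 1:
                   A          D          B          J
  Initial      8.925     0.1252      0.511     0.1648
  Change     -0.4087     0.4087     0.8174     0.4087
  Equil        8.516     0.5339      1.328     0.5735
  solve Keq expr → x = 0.4087; check Q = 0.06344
Then change container volume by factor 0.5 (V_new/V_old).
Step 2:
                   A          D          B          J
  Initial      17.03      1.068      2.657      1.147
  Change      0.4828    -0.4828    -0.9656    -0.4828
  Equil        17.52      0.585      1.691     0.6642
  solve Keq expr → x = -0.4828; check Q = 0.06344

[A]_eq = 17.52 M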